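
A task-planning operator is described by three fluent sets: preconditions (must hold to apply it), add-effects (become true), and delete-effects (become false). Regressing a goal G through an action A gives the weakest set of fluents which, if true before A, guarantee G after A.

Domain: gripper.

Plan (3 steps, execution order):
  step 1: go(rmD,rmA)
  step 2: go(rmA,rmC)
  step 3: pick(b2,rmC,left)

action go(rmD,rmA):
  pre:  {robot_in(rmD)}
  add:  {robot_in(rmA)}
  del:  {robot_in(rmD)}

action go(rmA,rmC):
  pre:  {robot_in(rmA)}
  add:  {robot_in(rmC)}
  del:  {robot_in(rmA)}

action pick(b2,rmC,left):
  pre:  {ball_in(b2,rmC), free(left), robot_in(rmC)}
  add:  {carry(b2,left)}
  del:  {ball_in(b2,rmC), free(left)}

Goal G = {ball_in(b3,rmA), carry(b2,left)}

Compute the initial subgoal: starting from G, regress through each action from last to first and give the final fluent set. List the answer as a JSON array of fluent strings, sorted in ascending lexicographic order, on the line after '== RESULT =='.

Regress step by step:
  through step 3 (pick(b2,rmC,left)): drop {carry(b2,left)}, keep {ball_in(b3,rmA)}, require {ball_in(b2,rmC), free(left), robot_in(rmC)}
    → {ball_in(b2,rmC), ball_in(b3,rmA), free(left), robot_in(rmC)}
  through step 2 (go(rmA,rmC)): drop {robot_in(rmC)}, keep {ball_in(b2,rmC), ball_in(b3,rmA), free(left)}, require {robot_in(rmA)}
    → {ball_in(b2,rmC), ball_in(b3,rmA), free(left), robot_in(rmA)}
  through step 1 (go(rmD,rmA)): drop {robot_in(rmA)}, keep {ball_in(b2,rmC), ball_in(b3,rmA), free(left)}, require {robot_in(rmD)}
    → {ball_in(b2,rmC), ball_in(b3,rmA), free(left), robot_in(rmD)}

== RESULT ==
["ball_in(b2,rmC)", "ball_in(b3,rmA)", "free(left)", "robot_in(rmD)"]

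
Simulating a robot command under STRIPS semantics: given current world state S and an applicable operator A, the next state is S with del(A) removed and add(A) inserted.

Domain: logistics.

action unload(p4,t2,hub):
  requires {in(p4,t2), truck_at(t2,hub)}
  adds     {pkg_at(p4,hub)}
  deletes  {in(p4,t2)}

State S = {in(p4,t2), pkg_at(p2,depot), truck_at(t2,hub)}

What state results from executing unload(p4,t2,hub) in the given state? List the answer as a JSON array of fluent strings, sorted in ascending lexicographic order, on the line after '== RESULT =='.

Progress:
  pre ⊆ S: {in(p4,t2), truck_at(t2,hub)} ⊆ S  — applicable
  S \ del = {pkg_at(p2,depot), truck_at(t2,hub)}
  ∪ add   = {pkg_at(p2,depot), pkg_at(p4,hub), truck_at(t2,hub)}

== RESULT ==
["pkg_at(p2,depot)", "pkg_at(p4,hub)", "truck_at(t2,hub)"]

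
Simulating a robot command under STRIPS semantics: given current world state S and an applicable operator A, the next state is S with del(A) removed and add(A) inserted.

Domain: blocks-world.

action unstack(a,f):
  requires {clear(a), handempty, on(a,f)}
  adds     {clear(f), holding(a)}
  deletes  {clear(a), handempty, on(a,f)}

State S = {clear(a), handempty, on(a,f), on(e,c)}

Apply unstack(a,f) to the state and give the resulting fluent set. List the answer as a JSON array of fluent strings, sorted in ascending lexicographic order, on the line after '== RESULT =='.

Compute (S \ del) ∪ add:
  pre ⊆ S: {clear(a), handempty, on(a,f)} ⊆ S  — applicable
  S \ del = {on(e,c)}
  ∪ add   = {clear(f), holding(a), on(e,c)}

== RESULT ==
["clear(f)", "holding(a)", "on(e,c)"]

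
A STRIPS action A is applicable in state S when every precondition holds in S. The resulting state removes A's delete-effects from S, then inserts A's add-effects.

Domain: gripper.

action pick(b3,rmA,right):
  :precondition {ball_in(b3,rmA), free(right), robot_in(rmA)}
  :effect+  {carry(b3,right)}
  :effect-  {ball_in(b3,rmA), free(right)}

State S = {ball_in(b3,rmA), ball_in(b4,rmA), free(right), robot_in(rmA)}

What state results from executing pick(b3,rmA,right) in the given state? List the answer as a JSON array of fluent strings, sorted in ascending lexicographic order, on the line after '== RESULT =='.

Compute (S \ del) ∪ add:
  pre ⊆ S: {ball_in(b3,rmA), free(right), robot_in(rmA)} ⊆ S  — applicable
  S \ del = {ball_in(b4,rmA), robot_in(rmA)}
  ∪ add   = {ball_in(b4,rmA), carry(b3,right), robot_in(rmA)}

== RESULT ==
["ball_in(b4,rmA)", "carry(b3,right)", "robot_in(rmA)"]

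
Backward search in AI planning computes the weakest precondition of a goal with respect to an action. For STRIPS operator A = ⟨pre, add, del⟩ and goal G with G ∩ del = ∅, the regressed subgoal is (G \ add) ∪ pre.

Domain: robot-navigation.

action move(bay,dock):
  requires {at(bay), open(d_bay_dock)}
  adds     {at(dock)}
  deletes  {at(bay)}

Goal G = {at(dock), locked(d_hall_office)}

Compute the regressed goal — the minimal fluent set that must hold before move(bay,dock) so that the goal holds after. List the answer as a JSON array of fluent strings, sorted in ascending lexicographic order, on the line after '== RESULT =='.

Compute (G \ add) ∪ pre:
  G ∩ del = {}  (empty — regression defined)
  G \ add = {at(dock), locked(d_hall_office)} \ {at(dock)} = {locked(d_hall_office)}
  ∪ pre   = {locked(d_hall_office)} ∪ {at(bay), open(d_bay_dock)}
          = {at(bay), locked(d_hall_office), open(d_bay_dock)}

== RESULT ==
["at(bay)", "locked(d_hall_office)", "open(d_bay_dock)"]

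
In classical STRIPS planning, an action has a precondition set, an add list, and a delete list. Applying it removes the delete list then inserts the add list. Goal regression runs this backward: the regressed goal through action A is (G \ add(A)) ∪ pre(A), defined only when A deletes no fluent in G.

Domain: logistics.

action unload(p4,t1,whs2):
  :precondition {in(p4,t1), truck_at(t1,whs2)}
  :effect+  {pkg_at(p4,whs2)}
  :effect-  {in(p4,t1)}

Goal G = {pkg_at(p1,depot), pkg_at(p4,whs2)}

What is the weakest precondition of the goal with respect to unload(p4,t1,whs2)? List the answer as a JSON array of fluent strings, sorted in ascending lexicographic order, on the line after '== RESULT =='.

Regress:
  G ∩ del = {}  (empty — regression defined)
  G \ add = {pkg_at(p1,depot), pkg_at(p4,whs2)} \ {pkg_at(p4,whs2)} = {pkg_at(p1,depot)}
  ∪ pre   = {pkg_at(p1,depot)} ∪ {in(p4,t1), truck_at(t1,whs2)}
          = {in(p4,t1), pkg_at(p1,depot), truck_at(t1,whs2)}

== RESULT ==
["in(p4,t1)", "pkg_at(p1,depot)", "truck_at(t1,whs2)"]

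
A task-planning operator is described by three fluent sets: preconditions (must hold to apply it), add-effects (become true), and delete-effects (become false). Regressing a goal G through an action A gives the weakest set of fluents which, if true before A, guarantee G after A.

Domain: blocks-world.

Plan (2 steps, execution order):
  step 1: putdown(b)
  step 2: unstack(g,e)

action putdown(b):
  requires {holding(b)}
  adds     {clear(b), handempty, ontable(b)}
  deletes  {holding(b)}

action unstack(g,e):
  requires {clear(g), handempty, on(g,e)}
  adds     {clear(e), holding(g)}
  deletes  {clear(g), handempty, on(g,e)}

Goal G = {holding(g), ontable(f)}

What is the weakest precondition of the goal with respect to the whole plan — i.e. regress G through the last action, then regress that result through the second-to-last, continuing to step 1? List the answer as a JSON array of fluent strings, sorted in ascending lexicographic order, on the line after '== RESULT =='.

Regress step by step:
  through step 2 (unstack(g,e)): drop {holding(g)}, keep {ontable(f)}, require {clear(g), handempty, on(g,e)}
    → {clear(g), handempty, on(g,e), ontable(f)}
  through step 1 (putdown(b)): drop {handempty}, keep {clear(g), on(g,e), ontable(f)}, require {holding(b)}
    → {clear(g), holding(b), on(g,e), ontable(f)}

== RESULT ==
["clear(g)", "holding(b)", "on(g,e)", "ontable(f)"]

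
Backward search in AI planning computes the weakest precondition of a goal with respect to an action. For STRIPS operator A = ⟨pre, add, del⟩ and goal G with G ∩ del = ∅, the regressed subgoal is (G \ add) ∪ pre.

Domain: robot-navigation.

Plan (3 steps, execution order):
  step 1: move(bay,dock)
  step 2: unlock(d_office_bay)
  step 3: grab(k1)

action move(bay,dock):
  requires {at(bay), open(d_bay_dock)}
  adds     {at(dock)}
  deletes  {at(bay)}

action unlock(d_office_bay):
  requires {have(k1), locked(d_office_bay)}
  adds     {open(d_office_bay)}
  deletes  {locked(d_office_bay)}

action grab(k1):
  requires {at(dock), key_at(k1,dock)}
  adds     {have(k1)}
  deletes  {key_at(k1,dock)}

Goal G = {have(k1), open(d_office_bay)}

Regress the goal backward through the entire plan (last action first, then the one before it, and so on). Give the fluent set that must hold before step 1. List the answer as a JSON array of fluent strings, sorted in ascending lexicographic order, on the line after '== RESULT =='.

Work backward from the goal:
  through step 3 (grab(k1)): drop {have(k1)}, keep {open(d_office_bay)}, require {at(dock), key_at(k1,dock)}
    → {at(dock), key_at(k1,dock), open(d_office_bay)}
  through step 2 (unlock(d_office_bay)): drop {open(d_office_bay)}, keep {at(dock), key_at(k1,dock)}, require {have(k1), locked(d_office_bay)}
    → {at(dock), have(k1), key_at(k1,dock), locked(d_office_bay)}
  through step 1 (move(bay,dock)): drop {at(dock)}, keep {have(k1), key_at(k1,dock), locked(d_office_bay)}, require {at(bay), open(d_bay_dock)}
    → {at(bay), have(k1), key_at(k1,dock), locked(d_office_bay), open(d_bay_dock)}

== RESULT ==
["at(bay)", "have(k1)", "key_at(k1,dock)", "locked(d_office_bay)", "open(d_bay_dock)"]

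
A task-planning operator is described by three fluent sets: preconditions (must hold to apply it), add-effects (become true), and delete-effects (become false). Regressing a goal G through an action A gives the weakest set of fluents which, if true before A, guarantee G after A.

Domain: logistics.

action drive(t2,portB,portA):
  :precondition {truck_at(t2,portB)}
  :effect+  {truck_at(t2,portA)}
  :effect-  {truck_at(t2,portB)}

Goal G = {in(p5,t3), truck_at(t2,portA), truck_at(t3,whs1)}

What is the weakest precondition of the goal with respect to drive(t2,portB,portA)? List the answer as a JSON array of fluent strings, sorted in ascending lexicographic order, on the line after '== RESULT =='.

Compute (G \ add) ∪ pre:
  G ∩ del = {}  (empty — regression defined)
  G \ add = {in(p5,t3), truck_at(t2,portA), truck_at(t3,whs1)} \ {truck_at(t2,portA)} = {in(p5,t3), truck_at(t3,whs1)}
  ∪ pre   = {in(p5,t3), truck_at(t3,whs1)} ∪ {truck_at(t2,portB)}
          = {in(p5,t3), truck_at(t2,portB), truck_at(t3,whs1)}

== RESULT ==
["in(p5,t3)", "truck_at(t2,portB)", "truck_at(t3,whs1)"]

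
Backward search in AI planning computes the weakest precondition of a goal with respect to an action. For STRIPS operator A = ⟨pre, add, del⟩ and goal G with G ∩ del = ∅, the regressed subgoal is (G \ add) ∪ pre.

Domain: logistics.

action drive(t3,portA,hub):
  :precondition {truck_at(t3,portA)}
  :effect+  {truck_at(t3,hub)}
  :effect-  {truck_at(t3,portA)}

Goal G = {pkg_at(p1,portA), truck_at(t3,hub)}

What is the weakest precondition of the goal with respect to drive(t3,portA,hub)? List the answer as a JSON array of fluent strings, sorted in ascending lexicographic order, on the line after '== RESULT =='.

Regress:
  G ∩ del = {}  (empty — regression defined)
  G \ add = {pkg_at(p1,portA), truck_at(t3,hub)} \ {truck_at(t3,hub)} = {pkg_at(p1,portA)}
  ∪ pre   = {pkg_at(p1,portA)} ∪ {truck_at(t3,portA)}
          = {pkg_at(p1,portA), truck_at(t3,portA)}

== RESULT ==
["pkg_at(p1,portA)", "truck_at(t3,portA)"]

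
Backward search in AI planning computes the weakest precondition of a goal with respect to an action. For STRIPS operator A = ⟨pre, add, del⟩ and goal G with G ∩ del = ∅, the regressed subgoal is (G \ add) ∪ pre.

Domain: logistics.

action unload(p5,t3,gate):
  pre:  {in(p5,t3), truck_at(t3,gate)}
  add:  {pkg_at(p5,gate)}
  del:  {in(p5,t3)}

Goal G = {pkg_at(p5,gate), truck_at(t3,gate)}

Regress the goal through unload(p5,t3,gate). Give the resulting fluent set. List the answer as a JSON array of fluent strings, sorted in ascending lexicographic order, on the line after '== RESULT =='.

Regress:
  G ∩ del = {}  (empty — regression defined)
  G \ add = {pkg_at(p5,gate), truck_at(t3,gate)} \ {pkg_at(p5,gate)} = {truck_at(t3,gate)}
  ∪ pre   = {truck_at(t3,gate)} ∪ {in(p5,t3), truck_at(t3,gate)}
          = {in(p5,t3), truck_at(t3,gate)}

== RESULT ==
["in(p5,t3)", "truck_at(t3,gate)"]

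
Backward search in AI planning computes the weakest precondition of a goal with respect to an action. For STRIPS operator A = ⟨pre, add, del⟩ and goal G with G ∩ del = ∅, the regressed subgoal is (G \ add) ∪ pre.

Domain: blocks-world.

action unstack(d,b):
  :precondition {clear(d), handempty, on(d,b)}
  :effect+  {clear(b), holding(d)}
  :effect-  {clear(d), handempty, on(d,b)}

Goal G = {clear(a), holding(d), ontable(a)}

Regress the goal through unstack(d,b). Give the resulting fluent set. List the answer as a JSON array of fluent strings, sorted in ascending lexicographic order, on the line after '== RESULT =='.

Regress:
  G ∩ del = {}  (empty — regression defined)
  G \ add = {clear(a), holding(d), ontable(a)} \ {clear(b), holding(d)} = {clear(a), ontable(a)}
  ∪ pre   = {clear(a), ontable(a)} ∪ {clear(d), handempty, on(d,b)}
          = {clear(a), clear(d), handempty, on(d,b), ontable(a)}

== RESULT ==
["clear(a)", "clear(d)", "handempty", "on(d,b)", "ontable(a)"]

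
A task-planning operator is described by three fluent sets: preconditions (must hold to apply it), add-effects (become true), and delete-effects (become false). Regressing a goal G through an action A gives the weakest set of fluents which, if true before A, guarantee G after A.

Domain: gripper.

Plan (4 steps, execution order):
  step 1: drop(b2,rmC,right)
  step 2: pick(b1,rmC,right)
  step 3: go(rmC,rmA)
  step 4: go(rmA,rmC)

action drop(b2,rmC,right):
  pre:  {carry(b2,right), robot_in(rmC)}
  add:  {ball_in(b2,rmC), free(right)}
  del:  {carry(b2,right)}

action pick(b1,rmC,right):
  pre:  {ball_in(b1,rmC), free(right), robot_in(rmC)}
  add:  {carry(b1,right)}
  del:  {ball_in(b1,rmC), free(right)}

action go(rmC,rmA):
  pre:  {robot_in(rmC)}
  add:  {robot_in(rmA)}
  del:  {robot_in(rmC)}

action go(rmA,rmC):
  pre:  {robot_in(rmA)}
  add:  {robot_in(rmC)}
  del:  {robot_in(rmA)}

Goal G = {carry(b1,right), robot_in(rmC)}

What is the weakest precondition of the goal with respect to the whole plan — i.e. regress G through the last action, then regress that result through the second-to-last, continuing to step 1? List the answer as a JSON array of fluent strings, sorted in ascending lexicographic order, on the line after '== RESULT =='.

Regress step by step:
  through step 4 (go(rmA,rmC)): drop {robot_in(rmC)}, keep {carry(b1,right)}, require {robot_in(rmA)}
    → {carry(b1,right), robot_in(rmA)}
  through step 3 (go(rmC,rmA)): drop {robot_in(rmA)}, keep {carry(b1,right)}, require {robot_in(rmC)}
    → {carry(b1,right), robot_in(rmC)}
  through step 2 (pick(b1,rmC,right)): drop {carry(b1,right)}, keep {robot_in(rmC)}, require {ball_in(b1,rmC), free(right), robot_in(rmC)}
    → {ball_in(b1,rmC), free(right), robot_in(rmC)}
  through step 1 (drop(b2,rmC,right)): drop {free(right)}, keep {ball_in(b1,rmC), robot_in(rmC)}, require {carry(b2,right), robot_in(rmC)}
    → {ball_in(b1,rmC), carry(b2,right), robot_in(rmC)}

== RESULT ==
["ball_in(b1,rmC)", "carry(b2,right)", "robot_in(rmC)"]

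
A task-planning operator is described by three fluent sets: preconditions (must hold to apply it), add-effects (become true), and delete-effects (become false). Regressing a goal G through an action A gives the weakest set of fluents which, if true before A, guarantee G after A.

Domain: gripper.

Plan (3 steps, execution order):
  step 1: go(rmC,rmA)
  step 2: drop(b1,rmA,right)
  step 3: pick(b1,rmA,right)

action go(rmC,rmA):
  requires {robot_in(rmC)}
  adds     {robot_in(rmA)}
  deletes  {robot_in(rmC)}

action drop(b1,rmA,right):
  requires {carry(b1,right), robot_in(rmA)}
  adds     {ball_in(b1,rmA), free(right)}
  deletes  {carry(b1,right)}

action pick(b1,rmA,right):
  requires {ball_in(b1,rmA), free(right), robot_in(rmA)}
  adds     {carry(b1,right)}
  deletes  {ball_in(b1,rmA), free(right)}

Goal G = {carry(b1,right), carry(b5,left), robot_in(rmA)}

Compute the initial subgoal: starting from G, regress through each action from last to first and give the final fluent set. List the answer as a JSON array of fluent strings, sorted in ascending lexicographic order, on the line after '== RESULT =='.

Regress step by step:
  through step 3 (pick(b1,rmA,right)): drop {carry(b1,right)}, keep {carry(b5,left), robot_in(rmA)}, require {ball_in(b1,rmA), free(right), robot_in(rmA)}
    → {ball_in(b1,rmA), carry(b5,left), free(right), robot_in(rmA)}
  through step 2 (drop(b1,rmA,right)): drop {ball_in(b1,rmA), free(right)}, keep {carry(b5,left), robot_in(rmA)}, require {carry(b1,right), robot_in(rmA)}
    → {carry(b1,right), carry(b5,left), robot_in(rmA)}
  through step 1 (go(rmC,rmA)): drop {robot_in(rmA)}, keep {carry(b1,right), carry(b5,left)}, require {robot_in(rmC)}
    → {carry(b1,right), carry(b5,left), robot_in(rmC)}

== RESULT ==
["carry(b1,right)", "carry(b5,left)", "robot_in(rmC)"]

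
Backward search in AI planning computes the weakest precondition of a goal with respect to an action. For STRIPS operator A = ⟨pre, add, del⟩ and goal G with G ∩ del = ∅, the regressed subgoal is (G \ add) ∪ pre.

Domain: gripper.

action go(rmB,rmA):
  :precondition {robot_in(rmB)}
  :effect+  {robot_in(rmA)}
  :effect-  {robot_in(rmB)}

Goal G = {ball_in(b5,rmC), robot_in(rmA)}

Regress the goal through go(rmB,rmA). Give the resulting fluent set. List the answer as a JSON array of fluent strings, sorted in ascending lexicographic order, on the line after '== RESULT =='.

Compute (G \ add) ∪ pre:
  G ∩ del = {}  (empty — regression defined)
  G \ add = {ball_in(b5,rmC), robot_in(rmA)} \ {robot_in(rmA)} = {ball_in(b5,rmC)}
  ∪ pre   = {ball_in(b5,rmC)} ∪ {robot_in(rmB)}
          = {ball_in(b5,rmC), robot_in(rmB)}

== RESULT ==
["ball_in(b5,rmC)", "robot_in(rmB)"]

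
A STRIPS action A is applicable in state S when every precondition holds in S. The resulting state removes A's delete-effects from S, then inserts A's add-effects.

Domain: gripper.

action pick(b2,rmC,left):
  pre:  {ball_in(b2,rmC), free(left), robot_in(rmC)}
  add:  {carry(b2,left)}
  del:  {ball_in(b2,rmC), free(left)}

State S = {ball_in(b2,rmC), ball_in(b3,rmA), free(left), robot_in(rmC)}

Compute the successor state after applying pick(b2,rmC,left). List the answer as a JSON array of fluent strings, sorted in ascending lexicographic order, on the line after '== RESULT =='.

Compute (S \ del) ∪ add:
  pre ⊆ S: {ball_in(b2,rmC), free(left), robot_in(rmC)} ⊆ S  — applicable
  S \ del = {ball_in(b3,rmA), robot_in(rmC)}
  ∪ add   = {ball_in(b3,rmA), carry(b2,left), robot_in(rmC)}

== RESULT ==
["ball_in(b3,rmA)", "carry(b2,left)", "robot_in(rmC)"]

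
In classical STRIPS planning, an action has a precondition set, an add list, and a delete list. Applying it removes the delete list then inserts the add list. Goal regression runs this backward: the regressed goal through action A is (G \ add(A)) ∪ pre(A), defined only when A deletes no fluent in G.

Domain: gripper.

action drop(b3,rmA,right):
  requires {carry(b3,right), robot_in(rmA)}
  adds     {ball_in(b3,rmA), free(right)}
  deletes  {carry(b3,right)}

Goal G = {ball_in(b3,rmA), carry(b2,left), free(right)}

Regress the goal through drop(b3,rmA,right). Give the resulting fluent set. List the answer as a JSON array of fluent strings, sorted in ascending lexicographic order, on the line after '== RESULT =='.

Compute (G \ add) ∪ pre:
  G ∩ del = {}  (empty — regression defined)
  G \ add = {ball_in(b3,rmA), carry(b2,left), free(right)} \ {ball_in(b3,rmA), free(right)} = {carry(b2,left)}
  ∪ pre   = {carry(b2,left)} ∪ {carry(b3,right), robot_in(rmA)}
          = {carry(b2,left), carry(b3,right), robot_in(rmA)}

== RESULT ==
["carry(b2,left)", "carry(b3,right)", "robot_in(rmA)"]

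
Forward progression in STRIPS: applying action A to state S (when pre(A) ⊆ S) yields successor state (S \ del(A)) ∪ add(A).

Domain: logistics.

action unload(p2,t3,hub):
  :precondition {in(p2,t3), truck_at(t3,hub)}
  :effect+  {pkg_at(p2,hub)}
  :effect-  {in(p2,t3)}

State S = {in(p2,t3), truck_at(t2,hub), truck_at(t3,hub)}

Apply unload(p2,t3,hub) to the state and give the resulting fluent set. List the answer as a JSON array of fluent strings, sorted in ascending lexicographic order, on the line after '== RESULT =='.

Compute (S \ del) ∪ add:
  pre ⊆ S: {in(p2,t3), truck_at(t3,hub)} ⊆ S  — applicable
  S \ del = {truck_at(t2,hub), truck_at(t3,hub)}
  ∪ add   = {pkg_at(p2,hub), truck_at(t2,hub), truck_at(t3,hub)}

== RESULT ==
["pkg_at(p2,hub)", "truck_at(t2,hub)", "truck_at(t3,hub)"]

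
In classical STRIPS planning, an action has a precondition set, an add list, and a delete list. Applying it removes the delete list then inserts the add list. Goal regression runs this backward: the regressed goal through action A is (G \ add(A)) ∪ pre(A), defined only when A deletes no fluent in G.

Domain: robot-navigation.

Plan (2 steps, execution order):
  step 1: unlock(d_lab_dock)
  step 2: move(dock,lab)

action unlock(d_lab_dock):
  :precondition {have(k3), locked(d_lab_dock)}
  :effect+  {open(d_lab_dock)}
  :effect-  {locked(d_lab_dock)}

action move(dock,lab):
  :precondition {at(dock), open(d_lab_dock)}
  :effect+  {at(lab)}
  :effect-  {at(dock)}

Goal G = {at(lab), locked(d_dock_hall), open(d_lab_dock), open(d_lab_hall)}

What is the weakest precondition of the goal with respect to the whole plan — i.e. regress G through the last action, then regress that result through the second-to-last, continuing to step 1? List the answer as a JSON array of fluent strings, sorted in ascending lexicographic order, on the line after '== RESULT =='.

Work backward from the goal:
  through step 2 (move(dock,lab)): drop {at(lab)}, keep {locked(d_dock_hall), open(d_lab_dock), open(d_lab_hall)}, require {at(dock), open(d_lab_dock)}
    → {at(dock), locked(d_dock_hall), open(d_lab_dock), open(d_lab_hall)}
  through step 1 (unlock(d_lab_dock)): drop {open(d_lab_dock)}, keep {at(dock), locked(d_dock_hall), open(d_lab_hall)}, require {have(k3), locked(d_lab_dock)}
    → {at(dock), have(k3), locked(d_dock_hall), locked(d_lab_dock), open(d_lab_hall)}

== RESULT ==
["at(dock)", "have(k3)", "locked(d_dock_hall)", "locked(d_lab_dock)", "open(d_lab_hall)"]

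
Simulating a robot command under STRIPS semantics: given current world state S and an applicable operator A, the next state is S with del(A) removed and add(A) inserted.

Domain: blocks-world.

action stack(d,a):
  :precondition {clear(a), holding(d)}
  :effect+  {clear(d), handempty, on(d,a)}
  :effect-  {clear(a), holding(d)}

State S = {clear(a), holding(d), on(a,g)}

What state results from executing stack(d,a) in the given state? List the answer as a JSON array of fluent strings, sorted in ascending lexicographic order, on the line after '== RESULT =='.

Progress:
  pre ⊆ S: {clear(a), holding(d)} ⊆ S  — applicable
  S \ del = {on(a,g)}
  ∪ add   = {clear(d), handempty, on(a,g), on(d,a)}

== RESULT ==
["clear(d)", "handempty", "on(a,g)", "on(d,a)"]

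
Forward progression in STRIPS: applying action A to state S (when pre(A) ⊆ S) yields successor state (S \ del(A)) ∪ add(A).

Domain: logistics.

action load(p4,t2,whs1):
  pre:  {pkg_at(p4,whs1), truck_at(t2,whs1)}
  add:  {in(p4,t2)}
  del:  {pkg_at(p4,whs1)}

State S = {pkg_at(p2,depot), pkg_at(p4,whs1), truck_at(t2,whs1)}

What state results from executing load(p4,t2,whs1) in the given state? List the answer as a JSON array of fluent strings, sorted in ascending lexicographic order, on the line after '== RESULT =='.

Compute (S \ del) ∪ add:
  pre ⊆ S: {pkg_at(p4,whs1), truck_at(t2,whs1)} ⊆ S  — applicable
  S \ del = {pkg_at(p2,depot), truck_at(t2,whs1)}
  ∪ add   = {in(p4,t2), pkg_at(p2,depot), truck_at(t2,whs1)}

== RESULT ==
["in(p4,t2)", "pkg_at(p2,depot)", "truck_at(t2,whs1)"]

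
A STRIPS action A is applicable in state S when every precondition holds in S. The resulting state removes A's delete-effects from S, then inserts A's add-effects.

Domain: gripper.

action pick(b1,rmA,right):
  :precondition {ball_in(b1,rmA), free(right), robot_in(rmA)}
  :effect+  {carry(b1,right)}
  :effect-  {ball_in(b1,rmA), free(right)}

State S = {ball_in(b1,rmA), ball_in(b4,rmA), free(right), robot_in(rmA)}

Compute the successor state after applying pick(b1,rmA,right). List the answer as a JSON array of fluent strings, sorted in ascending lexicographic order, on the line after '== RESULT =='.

Compute (S \ del) ∪ add:
  pre ⊆ S: {ball_in(b1,rmA), free(right), robot_in(rmA)} ⊆ S  — applicable
  S \ del = {ball_in(b4,rmA), robot_in(rmA)}
  ∪ add   = {ball_in(b4,rmA), carry(b1,right), robot_in(rmA)}

== RESULT ==
["ball_in(b4,rmA)", "carry(b1,right)", "robot_in(rmA)"]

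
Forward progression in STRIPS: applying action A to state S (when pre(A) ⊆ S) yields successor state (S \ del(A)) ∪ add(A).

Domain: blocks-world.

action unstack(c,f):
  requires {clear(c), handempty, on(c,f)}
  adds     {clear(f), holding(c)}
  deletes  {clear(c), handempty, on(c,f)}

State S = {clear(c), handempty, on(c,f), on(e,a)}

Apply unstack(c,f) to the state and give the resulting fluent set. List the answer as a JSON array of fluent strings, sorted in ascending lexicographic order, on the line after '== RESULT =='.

Progress:
  pre ⊆ S: {clear(c), handempty, on(c,f)} ⊆ S  — applicable
  S \ del = {on(e,a)}
  ∪ add   = {clear(f), holding(c), on(e,a)}

== RESULT ==
["clear(f)", "holding(c)", "on(e,a)"]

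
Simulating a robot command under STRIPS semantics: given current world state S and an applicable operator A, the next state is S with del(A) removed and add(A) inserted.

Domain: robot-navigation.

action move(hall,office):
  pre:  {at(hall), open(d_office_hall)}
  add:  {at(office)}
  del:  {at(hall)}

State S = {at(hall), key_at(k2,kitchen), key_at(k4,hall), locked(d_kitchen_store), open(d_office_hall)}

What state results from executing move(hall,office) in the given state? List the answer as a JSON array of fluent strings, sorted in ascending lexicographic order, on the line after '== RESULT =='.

Progress:
  pre ⊆ S: {at(hall), open(d_office_hall)} ⊆ S  — applicable
  S \ del = {key_at(k2,kitchen), key_at(k4,hall), locked(d_kitchen_store), open(d_office_hall)}
  ∪ add   = {at(office), key_at(k2,kitchen), key_at(k4,hall), locked(d_kitchen_store), open(d_office_hall)}

== RESULT ==
["at(office)", "key_at(k2,kitchen)", "key_at(k4,hall)", "locked(d_kitchen_store)", "open(d_office_hall)"]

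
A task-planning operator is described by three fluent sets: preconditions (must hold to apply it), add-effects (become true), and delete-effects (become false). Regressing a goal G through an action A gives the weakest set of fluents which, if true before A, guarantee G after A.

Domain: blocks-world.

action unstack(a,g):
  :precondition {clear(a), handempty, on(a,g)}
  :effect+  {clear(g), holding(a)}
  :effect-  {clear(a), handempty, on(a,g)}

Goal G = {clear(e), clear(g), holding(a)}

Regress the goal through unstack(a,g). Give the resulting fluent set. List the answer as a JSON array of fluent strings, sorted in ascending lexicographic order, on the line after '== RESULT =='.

Regress:
  G ∩ del = {}  (empty — regression defined)
  G \ add = {clear(e), clear(g), holding(a)} \ {clear(g), holding(a)} = {clear(e)}
  ∪ pre   = {clear(e)} ∪ {clear(a), handempty, on(a,g)}
          = {clear(a), clear(e), handempty, on(a,g)}

== RESULT ==
["clear(a)", "clear(e)", "handempty", "on(a,g)"]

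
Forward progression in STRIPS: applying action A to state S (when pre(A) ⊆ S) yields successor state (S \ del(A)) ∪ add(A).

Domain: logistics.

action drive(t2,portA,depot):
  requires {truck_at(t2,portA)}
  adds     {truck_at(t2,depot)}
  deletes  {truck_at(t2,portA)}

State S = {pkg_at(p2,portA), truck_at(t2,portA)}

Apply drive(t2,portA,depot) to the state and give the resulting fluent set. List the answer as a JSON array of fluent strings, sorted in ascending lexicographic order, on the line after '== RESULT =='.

Progress:
  pre ⊆ S: {truck_at(t2,portA)} ⊆ S  — applicable
  S \ del = {pkg_at(p2,portA)}
  ∪ add   = {pkg_at(p2,portA), truck_at(t2,depot)}

== RESULT ==
["pkg_at(p2,portA)", "truck_at(t2,depot)"]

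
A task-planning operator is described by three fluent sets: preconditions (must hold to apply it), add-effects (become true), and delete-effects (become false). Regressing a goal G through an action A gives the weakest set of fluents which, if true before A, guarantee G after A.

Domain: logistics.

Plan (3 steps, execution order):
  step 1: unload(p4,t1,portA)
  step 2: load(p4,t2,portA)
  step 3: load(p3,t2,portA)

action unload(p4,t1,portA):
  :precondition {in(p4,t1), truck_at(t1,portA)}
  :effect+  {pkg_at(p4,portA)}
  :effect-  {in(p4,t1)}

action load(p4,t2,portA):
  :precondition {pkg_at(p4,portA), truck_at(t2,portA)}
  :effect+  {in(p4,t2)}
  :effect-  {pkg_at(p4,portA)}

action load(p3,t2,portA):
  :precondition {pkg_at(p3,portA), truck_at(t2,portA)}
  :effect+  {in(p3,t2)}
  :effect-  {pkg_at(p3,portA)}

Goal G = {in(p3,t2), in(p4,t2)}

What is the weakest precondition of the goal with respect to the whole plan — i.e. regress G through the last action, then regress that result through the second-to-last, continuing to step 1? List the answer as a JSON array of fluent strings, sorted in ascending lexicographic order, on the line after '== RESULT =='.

Work backward from the goal:
  through step 3 (load(p3,t2,portA)): drop {in(p3,t2)}, keep {in(p4,t2)}, require {pkg_at(p3,portA), truck_at(t2,portA)}
    → {in(p4,t2), pkg_at(p3,portA), truck_at(t2,portA)}
  through step 2 (load(p4,t2,portA)): drop {in(p4,t2)}, keep {pkg_at(p3,portA), truck_at(t2,portA)}, require {pkg_at(p4,portA), truck_at(t2,portA)}
    → {pkg_at(p3,portA), pkg_at(p4,portA), truck_at(t2,portA)}
  through step 1 (unload(p4,t1,portA)): drop {pkg_at(p4,portA)}, keep {pkg_at(p3,portA), truck_at(t2,portA)}, require {in(p4,t1), truck_at(t1,portA)}
    → {in(p4,t1), pkg_at(p3,portA), truck_at(t1,portA), truck_at(t2,portA)}

== RESULT ==
["in(p4,t1)", "pkg_at(p3,portA)", "truck_at(t1,portA)", "truck_at(t2,portA)"]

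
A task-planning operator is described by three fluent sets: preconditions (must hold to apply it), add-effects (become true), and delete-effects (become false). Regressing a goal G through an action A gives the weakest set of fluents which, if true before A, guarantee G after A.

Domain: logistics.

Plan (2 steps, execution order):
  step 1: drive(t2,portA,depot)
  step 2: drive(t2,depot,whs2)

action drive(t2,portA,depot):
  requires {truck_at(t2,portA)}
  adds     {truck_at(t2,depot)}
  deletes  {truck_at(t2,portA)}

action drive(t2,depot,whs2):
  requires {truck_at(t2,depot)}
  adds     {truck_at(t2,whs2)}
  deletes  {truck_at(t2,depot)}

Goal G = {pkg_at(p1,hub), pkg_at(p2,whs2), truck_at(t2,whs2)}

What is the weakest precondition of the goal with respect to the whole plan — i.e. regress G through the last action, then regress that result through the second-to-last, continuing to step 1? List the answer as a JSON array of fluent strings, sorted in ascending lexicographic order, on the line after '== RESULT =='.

Regress step by step:
  through step 2 (drive(t2,depot,whs2)): drop {truck_at(t2,whs2)}, keep {pkg_at(p1,hub), pkg_at(p2,whs2)}, require {truck_at(t2,depot)}
    → {pkg_at(p1,hub), pkg_at(p2,whs2), truck_at(t2,depot)}
  through step 1 (drive(t2,portA,depot)): drop {truck_at(t2,depot)}, keep {pkg_at(p1,hub), pkg_at(p2,whs2)}, require {truck_at(t2,portA)}
    → {pkg_at(p1,hub), pkg_at(p2,whs2), truck_at(t2,portA)}

== RESULT ==
["pkg_at(p1,hub)", "pkg_at(p2,whs2)", "truck_at(t2,portA)"]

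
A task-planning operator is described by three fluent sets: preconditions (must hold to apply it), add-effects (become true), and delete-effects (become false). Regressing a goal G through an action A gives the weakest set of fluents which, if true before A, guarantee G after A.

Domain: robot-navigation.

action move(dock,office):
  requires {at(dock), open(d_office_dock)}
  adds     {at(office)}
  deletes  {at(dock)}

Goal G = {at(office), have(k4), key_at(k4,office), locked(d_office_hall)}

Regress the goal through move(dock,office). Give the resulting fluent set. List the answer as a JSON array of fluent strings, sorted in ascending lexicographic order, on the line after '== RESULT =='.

Compute (G \ add) ∪ pre:
  G ∩ del = {}  (empty — regression defined)
  G \ add = {at(office), have(k4), key_at(k4,office), locked(d_office_hall)} \ {at(office)} = {have(k4), key_at(k4,office), locked(d_office_hall)}
  ∪ pre   = {have(k4), key_at(k4,office), locked(d_office_hall)} ∪ {at(dock), open(d_office_dock)}
          = {at(dock), have(k4), key_at(k4,office), locked(d_office_hall), open(d_office_dock)}

== RESULT ==
["at(dock)", "have(k4)", "key_at(k4,office)", "locked(d_office_hall)", "open(d_office_dock)"]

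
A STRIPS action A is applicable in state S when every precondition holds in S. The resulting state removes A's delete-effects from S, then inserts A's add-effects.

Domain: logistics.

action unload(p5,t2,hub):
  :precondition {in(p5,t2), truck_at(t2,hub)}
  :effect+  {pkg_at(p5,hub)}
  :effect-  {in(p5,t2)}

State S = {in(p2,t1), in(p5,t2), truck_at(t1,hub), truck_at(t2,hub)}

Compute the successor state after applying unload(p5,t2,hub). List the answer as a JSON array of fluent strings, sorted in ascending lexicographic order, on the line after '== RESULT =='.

Compute (S \ del) ∪ add:
  pre ⊆ S: {in(p5,t2), truck_at(t2,hub)} ⊆ S  — applicable
  S \ del = {in(p2,t1), truck_at(t1,hub), truck_at(t2,hub)}
  ∪ add   = {in(p2,t1), pkg_at(p5,hub), truck_at(t1,hub), truck_at(t2,hub)}

== RESULT ==
["in(p2,t1)", "pkg_at(p5,hub)", "truck_at(t1,hub)", "truck_at(t2,hub)"]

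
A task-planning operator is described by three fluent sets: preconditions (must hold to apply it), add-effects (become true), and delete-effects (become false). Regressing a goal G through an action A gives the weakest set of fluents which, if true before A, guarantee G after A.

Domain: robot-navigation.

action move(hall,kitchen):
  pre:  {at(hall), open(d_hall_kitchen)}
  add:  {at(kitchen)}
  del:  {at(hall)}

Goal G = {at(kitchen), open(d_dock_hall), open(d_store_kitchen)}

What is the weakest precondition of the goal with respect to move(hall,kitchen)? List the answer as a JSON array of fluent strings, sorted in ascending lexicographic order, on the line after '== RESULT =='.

Regress:
  G ∩ del = {}  (empty — regression defined)
  G \ add = {at(kitchen), open(d_dock_hall), open(d_store_kitchen)} \ {at(kitchen)} = {open(d_dock_hall), open(d_store_kitchen)}
  ∪ pre   = {open(d_dock_hall), open(d_store_kitchen)} ∪ {at(hall), open(d_hall_kitchen)}
          = {at(hall), open(d_dock_hall), open(d_hall_kitchen), open(d_store_kitchen)}

== RESULT ==
["at(hall)", "open(d_dock_hall)", "open(d_hall_kitchen)", "open(d_store_kitchen)"]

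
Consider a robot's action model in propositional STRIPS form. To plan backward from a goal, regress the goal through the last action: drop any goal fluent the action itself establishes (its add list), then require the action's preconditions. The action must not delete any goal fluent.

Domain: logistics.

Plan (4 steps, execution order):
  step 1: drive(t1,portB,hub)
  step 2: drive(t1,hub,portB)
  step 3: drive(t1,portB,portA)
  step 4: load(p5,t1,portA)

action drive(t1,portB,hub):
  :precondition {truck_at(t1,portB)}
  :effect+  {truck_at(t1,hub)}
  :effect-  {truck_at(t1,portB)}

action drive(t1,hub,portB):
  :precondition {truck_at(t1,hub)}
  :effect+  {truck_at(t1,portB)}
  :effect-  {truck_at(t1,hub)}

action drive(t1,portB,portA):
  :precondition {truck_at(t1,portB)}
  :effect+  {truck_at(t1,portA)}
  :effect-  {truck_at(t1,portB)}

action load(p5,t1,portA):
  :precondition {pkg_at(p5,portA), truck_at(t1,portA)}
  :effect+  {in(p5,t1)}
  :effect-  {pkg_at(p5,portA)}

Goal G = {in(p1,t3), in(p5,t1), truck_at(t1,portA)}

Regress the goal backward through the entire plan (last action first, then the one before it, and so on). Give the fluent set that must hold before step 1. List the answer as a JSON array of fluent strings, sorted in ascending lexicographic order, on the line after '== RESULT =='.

Regress step by step:
  through step 4 (load(p5,t1,portA)): drop {in(p5,t1)}, keep {in(p1,t3), truck_at(t1,portA)}, require {pkg_at(p5,portA), truck_at(t1,portA)}
    → {in(p1,t3), pkg_at(p5,portA), truck_at(t1,portA)}
  through step 3 (drive(t1,portB,portA)): drop {truck_at(t1,portA)}, keep {in(p1,t3), pkg_at(p5,portA)}, require {truck_at(t1,portB)}
    → {in(p1,t3), pkg_at(p5,portA), truck_at(t1,portB)}
  through step 2 (drive(t1,hub,portB)): drop {truck_at(t1,portB)}, keep {in(p1,t3), pkg_at(p5,portA)}, require {truck_at(t1,hub)}
    → {in(p1,t3), pkg_at(p5,portA), truck_at(t1,hub)}
  through step 1 (drive(t1,portB,hub)): drop {truck_at(t1,hub)}, keep {in(p1,t3), pkg_at(p5,portA)}, require {truck_at(t1,portB)}
    → {in(p1,t3), pkg_at(p5,portA), truck_at(t1,portB)}

== RESULT ==
["in(p1,t3)", "pkg_at(p5,portA)", "truck_at(t1,portB)"]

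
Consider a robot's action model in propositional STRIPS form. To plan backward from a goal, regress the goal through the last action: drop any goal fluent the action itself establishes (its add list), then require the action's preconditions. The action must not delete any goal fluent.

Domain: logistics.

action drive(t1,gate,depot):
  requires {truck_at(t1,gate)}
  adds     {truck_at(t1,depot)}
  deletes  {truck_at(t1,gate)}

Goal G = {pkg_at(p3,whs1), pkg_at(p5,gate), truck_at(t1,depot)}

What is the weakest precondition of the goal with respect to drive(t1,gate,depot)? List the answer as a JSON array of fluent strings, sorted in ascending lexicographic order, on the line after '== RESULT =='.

Regress:
  G ∩ del = {}  (empty — regression defined)
  G \ add = {pkg_at(p3,whs1), pkg_at(p5,gate), truck_at(t1,depot)} \ {truck_at(t1,depot)} = {pkg_at(p3,whs1), pkg_at(p5,gate)}
  ∪ pre   = {pkg_at(p3,whs1), pkg_at(p5,gate)} ∪ {truck_at(t1,gate)}
          = {pkg_at(p3,whs1), pkg_at(p5,gate), truck_at(t1,gate)}

== RESULT ==
["pkg_at(p3,whs1)", "pkg_at(p5,gate)", "truck_at(t1,gate)"]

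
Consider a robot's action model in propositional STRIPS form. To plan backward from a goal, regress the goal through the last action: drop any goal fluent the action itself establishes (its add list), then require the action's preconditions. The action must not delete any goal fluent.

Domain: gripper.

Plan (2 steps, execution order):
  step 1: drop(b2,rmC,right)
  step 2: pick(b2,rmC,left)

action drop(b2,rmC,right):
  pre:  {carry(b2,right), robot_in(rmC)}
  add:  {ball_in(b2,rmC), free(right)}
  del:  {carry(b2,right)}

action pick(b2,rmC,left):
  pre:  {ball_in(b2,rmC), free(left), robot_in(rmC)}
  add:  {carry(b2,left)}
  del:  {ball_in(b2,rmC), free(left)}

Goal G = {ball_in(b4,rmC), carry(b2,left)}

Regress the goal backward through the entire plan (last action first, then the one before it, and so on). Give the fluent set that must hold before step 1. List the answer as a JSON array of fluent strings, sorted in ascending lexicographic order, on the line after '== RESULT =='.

Regress step by step:
  through step 2 (pick(b2,rmC,left)): drop {carry(b2,left)}, keep {ball_in(b4,rmC)}, require {ball_in(b2,rmC), free(left), robot_in(rmC)}
    → {ball_in(b2,rmC), ball_in(b4,rmC), free(left), robot_in(rmC)}
  through step 1 (drop(b2,rmC,right)): drop {ball_in(b2,rmC)}, keep {ball_in(b4,rmC), free(left), robot_in(rmC)}, require {carry(b2,right), robot_in(rmC)}
    → {ball_in(b4,rmC), carry(b2,right), free(left), robot_in(rmC)}

== RESULT ==
["ball_in(b4,rmC)", "carry(b2,right)", "free(left)", "robot_in(rmC)"]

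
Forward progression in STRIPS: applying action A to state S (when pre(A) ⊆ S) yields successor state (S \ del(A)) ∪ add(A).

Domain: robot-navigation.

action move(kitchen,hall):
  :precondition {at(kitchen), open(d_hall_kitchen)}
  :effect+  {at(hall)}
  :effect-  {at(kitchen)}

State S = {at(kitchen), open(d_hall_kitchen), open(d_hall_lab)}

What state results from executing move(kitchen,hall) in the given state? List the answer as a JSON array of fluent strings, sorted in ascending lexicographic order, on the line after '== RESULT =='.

Compute (S \ del) ∪ add:
  pre ⊆ S: {at(kitchen), open(d_hall_kitchen)} ⊆ S  — applicable
  S \ del = {open(d_hall_kitchen), open(d_hall_lab)}
  ∪ add   = {at(hall), open(d_hall_kitchen), open(d_hall_lab)}

== RESULT ==
["at(hall)", "open(d_hall_kitchen)", "open(d_hall_lab)"]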